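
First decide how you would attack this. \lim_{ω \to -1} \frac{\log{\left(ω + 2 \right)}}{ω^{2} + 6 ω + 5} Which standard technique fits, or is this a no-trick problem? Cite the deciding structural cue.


Best approach: l'Hôpital's rule (0/0) — both numerator and denominator vanish at -1: the genuine 0/0 indeterminate that l'Hôpital exists for. A first-order expansion at the point is an equally standard path; the rule packages it.


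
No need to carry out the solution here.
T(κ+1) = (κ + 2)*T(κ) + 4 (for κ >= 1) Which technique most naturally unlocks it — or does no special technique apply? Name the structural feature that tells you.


Diagnosis: a summation factor — with the index-dependent coefficient κ + 2, dividing by the cumulative product turns the left side into a pure difference.


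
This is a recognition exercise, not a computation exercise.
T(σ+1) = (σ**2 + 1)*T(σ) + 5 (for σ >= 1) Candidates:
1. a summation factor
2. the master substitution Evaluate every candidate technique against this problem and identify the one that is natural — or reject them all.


Method: a summation factor — first-order linear but the coefficient σ**2 + 1 moves with the index — divide by the cumulative product and telescope.
- a summation factor: yes — fits the structure here.
- the master substitution — there is no divide-the-index recursive argument.


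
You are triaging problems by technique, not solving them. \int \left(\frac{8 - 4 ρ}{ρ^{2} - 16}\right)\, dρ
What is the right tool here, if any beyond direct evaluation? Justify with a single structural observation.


Verdict: partial fractions — the denominator ρ^{2} - 16 factors, so the quotient decomposes into elementary partial fractions term by term.


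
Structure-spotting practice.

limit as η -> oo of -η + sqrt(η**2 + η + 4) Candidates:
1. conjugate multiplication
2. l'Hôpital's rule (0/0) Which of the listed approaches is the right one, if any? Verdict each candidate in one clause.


Verdict: conjugate multiplication — the ∞ − ∞ radical form is the exact trigger for the conjugate maneuver.
- conjugate multiplication — applies; the problem has the shape this method handles.
- l'Hôpital's rule (0/0) — no quotient structure at all: the clash is ∞ minus ∞, which rationalizing converts into a tractable ratio.


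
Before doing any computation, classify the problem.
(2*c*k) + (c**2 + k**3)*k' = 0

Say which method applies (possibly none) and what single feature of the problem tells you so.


Technique: the exact-equation method — d/dk of 2*c*k equals d/dc of c**2 + k**3: the form is a total differential of one potential — integrate it exactly.


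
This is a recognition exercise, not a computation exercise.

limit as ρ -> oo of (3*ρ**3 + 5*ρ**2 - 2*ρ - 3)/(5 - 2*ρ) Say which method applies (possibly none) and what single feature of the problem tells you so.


Best approach: dominant-term comparison — divide by the highest power of ρ present: lower-order terms vanish and the dominant ratio remains. Viewed as a single quotient this is an ∞/∞ form — an at-infinity application of l'Hôpital's rule would also resolve it; comparing leading growth reads the answer without differentiating.


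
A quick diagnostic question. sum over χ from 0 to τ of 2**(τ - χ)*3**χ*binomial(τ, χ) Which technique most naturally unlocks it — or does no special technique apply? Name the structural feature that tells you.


Best approach: the binomial theorem — the binomial coefficients weight matched powers of 3 and 2, which is exactly the expansion of a binomial power.


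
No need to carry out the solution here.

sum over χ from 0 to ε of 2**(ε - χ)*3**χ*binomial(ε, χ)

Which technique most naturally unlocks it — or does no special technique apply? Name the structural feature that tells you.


Verdict: the binomial theorem — binomial coefficients against complementary powers of 3 and 2: recognize the binomial expansion and resum.


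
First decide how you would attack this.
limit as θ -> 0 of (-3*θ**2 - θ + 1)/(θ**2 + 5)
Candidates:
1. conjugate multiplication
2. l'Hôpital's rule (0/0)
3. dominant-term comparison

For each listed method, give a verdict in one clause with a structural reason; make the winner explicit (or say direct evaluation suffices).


Diagnosis: no special technique — the expression is continuous at 0 — substitute and evaluate; no indeterminate form appears.
- conjugate multiplication — no difference of divergent radicals appears, so rationalizing has nothing to cancel.
- l'Hôpital's rule (0/0) — evaluation at the point is determinate, so the rule has nothing to repair.
- dominant-term comparison — leading-power comparison does not apply to this form.


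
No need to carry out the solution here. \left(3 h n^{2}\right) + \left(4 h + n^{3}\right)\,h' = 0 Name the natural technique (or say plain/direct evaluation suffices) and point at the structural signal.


Diagnosis: the exact-equation method — the cross partial derivatives of 3 h n^{2} and 4 h + n^{3} agree, so the left side is the total differential of one potential in n and h.


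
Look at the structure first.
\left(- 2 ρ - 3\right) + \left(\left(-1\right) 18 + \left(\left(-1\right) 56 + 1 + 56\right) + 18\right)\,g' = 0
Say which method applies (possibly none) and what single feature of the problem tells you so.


Diagnosis: no special technique — with g absent the equation is not coupled at all: direct integration in ρ.


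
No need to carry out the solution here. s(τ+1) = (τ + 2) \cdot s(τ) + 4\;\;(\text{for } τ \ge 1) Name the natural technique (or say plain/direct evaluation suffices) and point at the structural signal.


Technique: a summation factor — first-order, linear, moving coefficient τ + 2: the discrete analogue of an integrating factor handles it.


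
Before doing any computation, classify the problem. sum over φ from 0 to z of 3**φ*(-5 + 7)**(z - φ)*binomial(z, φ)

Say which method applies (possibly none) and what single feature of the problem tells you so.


Diagnosis: the binomial theorem — binomial(z, φ) weighting matched powers of 3 and (-5 + 7) is the expanded form of (3 + (-5 + 7))^z — fold it back up.


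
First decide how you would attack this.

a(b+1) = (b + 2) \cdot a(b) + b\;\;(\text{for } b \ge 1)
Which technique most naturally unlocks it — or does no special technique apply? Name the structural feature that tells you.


Best approach: a summation factor — it is first-order linear but the coefficient b + 2 depends on the index, so multiply through by a summation factor to telescope it.


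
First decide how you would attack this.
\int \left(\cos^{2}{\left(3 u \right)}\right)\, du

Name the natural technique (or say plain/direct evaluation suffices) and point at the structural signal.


Verdict: a trigonometric identity — the even exponent on \cos^{2}{\left(3 u \right)} signals one move: rewrite via cos of the doubled angle.


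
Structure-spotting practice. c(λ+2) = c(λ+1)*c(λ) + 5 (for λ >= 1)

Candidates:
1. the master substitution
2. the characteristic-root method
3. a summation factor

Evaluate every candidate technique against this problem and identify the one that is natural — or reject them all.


Method: no special technique — the recurrence is nonlinear in the sequence terms; no linear-recurrence method fits it as written — one iterates or studies it directly.
- the master substitution: the recursion steps by a constant offset, so exponential reindexing is pointless.
- the characteristic-root method: the recursion is nonlinear in the sequence values, so no linear-modes ansatz applies.
- a summation factor — the recursion is nonlinear — outside the first-order linear family a summation factor addresses.


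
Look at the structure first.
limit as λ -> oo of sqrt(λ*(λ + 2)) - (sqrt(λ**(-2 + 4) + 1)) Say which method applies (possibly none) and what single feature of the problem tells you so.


Best approach: conjugate multiplication — both pieces blow up but their difference is finite; the conjugate trick rationalizes sqrt(λ*(λ + 2)) - sqrt(λ**(-2 + 4) + 1).


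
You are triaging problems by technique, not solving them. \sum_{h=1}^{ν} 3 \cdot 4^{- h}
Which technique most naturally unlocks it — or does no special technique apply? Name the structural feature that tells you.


Method: the geometric series formula — consecutive terms stand in a fixed index-free ratio — the geometric sum formula closes it.


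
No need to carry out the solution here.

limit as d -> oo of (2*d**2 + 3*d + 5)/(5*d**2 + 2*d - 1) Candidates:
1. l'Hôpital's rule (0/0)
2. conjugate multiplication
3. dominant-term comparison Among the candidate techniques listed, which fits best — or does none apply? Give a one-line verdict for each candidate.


Method: dominant-term comparison — growth-rate triage: the leading powers of d decide the limit, everything else is noise.
- l'Hôpital's rule (0/0): no 0/0 form appears: written as one quotient, top and bottom both grow without bound, and the ratio is decided by their leading terms.
- conjugate multiplication: multiplying by a conjugate would not remove any indeterminacy here.
- dominant-term comparison: applies; the problem has the shape this method handles.


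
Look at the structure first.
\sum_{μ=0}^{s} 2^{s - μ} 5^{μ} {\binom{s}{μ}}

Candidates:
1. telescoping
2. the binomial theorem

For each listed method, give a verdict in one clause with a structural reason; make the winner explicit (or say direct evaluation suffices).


Diagnosis: the binomial theorem — the binomial coefficients weight matched powers of 5 and 2, which is exactly the expansion of a binomial power.
- telescoping: in the displayed form, no term reappears at a neighboring index to cancel against.
- the binomial theorem: yes — fits the structure here.


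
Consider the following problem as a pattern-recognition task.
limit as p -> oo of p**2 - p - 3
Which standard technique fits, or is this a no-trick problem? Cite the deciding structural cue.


Best approach: dominant-term comparison — divide through by the highest power of p; every lower-order term dies and the dominant terms decide the limit. Viewed as a single quotient this is an ∞/∞ form — an at-infinity application of l'Hôpital's rule would also resolve it; comparing leading growth reads the answer without differentiating.


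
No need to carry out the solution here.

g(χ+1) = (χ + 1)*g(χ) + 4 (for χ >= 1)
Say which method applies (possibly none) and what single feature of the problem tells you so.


Verdict: a summation factor — it is first-order linear but the coefficient χ + 1 depends on the index, so multiply through by a summation factor to telescope it.


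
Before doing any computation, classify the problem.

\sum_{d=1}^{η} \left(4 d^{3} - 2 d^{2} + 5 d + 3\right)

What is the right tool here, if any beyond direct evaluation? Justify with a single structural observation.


Technique: no special technique — Faulhaber territory: sum each constant-multiple power of d with its closed-form formula, no trick required.


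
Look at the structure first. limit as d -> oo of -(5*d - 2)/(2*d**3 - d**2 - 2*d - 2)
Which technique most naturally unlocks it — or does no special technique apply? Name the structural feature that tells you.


Best approach: dominant-term comparison — growth-rate triage: the leading powers of d decide the limit, everything else is noise. As a single quotient, the ∞/∞ shape would yield to repeated differentiation as well — the growth comparison gets there in one look.


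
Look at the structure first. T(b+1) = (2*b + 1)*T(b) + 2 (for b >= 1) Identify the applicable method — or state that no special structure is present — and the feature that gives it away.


Best approach: a summation factor — it is first-order linear but the coefficient 2*b + 1 depends on the index, so multiply through by a summation factor to telescope it.


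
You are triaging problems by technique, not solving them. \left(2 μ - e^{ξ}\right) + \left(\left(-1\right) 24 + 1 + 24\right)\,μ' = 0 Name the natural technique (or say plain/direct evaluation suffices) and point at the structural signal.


Technique: a linear integrating factor — linear in the unknown with genuine forcing: multiply through by the exponential of the integrated coefficient and the left side closes into one derivative.


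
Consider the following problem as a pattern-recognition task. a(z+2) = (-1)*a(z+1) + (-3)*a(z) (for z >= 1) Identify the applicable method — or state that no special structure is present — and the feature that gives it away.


Technique: the characteristic-root method — no index-dependence in the weights and nothing inhomogeneous: classic characteristic-equation setup.


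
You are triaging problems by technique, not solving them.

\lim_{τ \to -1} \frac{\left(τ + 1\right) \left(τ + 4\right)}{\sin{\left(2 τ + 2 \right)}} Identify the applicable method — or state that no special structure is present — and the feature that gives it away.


Method: l'Hôpital's rule (0/0) — numerator and denominator both vanish at -1 — a genuine 0/0 form, which is exactly when l'Hôpital applies. One could equally expand both pieces locally and compare leading terms; the rule does that in one stroke.


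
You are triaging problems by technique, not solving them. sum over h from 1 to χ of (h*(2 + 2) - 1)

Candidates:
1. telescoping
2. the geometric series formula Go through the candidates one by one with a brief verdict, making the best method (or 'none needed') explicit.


Verdict: no special technique — the sum is polynomial through and through; closed forms for each power of h finish it directly.
- telescoping — the terms as presented offer no neighboring cancellation — a telescoping rewrite may exist, but the displayed structure does not hand one over.
- the geometric series formula — consecutive terms are not related by a fixed multiplier.


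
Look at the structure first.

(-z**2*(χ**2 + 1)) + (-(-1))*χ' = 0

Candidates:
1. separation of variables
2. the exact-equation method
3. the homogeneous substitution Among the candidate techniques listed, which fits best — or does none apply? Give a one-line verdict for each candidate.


Method: separation of variables — one side of the product carries the independent variable, the other the unknown — the textbook separation shape.
- separation of variables — applicable, and directly so.
- the exact-equation method — the mixed-partials test fails on this split — it is not an exact differential as presented.
- the homogeneous substitution — solved for the derivative, the right side changes under joint scaling of the two variables.


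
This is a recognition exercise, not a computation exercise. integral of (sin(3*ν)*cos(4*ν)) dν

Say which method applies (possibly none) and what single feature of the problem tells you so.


Verdict: a trigonometric identity — two different frequencies multiply in sin(3*ν)*cos(4*ν); the product-to-sum formula separates them.


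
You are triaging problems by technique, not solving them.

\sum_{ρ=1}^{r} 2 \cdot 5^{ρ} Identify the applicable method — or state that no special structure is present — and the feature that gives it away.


Diagnosis: the geometric series formula — the ratio of consecutive terms is the constant 5, independent of the index — a geometric sum.


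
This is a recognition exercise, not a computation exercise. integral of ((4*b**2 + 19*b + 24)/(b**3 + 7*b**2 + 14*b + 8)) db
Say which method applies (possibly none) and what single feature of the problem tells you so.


Best approach: partial fractions — rational integrand, reducible denominator b**3 + 7*b**2 + 14*b + 8: decompose first, integrate second.


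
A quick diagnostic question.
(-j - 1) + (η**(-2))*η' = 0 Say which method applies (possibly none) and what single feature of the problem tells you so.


Best approach: separation of variables — separating collects all η-dependence with the derivative and leaves all j-dependence opposite: variables separate. One could also solve this as an exact equation; with each coefficient in its own variable, separating is the same work with fewer steps.


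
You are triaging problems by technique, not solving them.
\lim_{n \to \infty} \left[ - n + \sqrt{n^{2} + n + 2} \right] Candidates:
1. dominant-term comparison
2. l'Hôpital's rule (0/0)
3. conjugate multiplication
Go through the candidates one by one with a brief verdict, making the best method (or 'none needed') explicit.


Verdict: conjugate multiplication — both pieces blow up but their difference is finite; the conjugate trick rationalizes \sqrt{n^{2} + n + 2} - n.
- dominant-term comparison: this is not a rational comparison of growth rates at infinity.
- l'Hôpital's rule (0/0) — no quotient structure at all: the clash is ∞ minus ∞, which rationalizing converts into a tractable ratio.
- conjugate multiplication: yes, a natural case for it.


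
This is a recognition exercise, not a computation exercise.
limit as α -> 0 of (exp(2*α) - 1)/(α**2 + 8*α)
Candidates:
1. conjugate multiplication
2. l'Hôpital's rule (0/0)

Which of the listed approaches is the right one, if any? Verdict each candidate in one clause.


Best approach: l'Hôpital's rule (0/0) — plug in 0: top and bottom both hit zero, so differentiate each and retry. Known elementary limits would finish this too — the rule just bypasses the case analysis.
- conjugate multiplication — no divergent radical difference is present for a conjugate pair to cancel.
- l'Hôpital's rule (0/0) — applicable, and directly so.


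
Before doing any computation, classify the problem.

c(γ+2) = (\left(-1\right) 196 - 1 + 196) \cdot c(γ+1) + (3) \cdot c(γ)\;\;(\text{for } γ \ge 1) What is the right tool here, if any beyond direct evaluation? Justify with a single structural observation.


Verdict: the characteristic-root method — the recurrence treats every index alike (constant coefficients, no forcing) — precisely the regime where r^γ trials close it.


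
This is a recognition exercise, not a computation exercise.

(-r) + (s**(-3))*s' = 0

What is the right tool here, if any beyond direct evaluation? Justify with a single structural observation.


Verdict: separation of variables — all dependence on the two variables factors apart, the defining separable shape. The equation is exact as it stands too — a potential function exists — though separation reads the split structure directly.


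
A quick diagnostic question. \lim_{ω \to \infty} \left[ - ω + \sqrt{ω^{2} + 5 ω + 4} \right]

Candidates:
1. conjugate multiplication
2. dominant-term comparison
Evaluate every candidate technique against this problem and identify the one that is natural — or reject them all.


Method: conjugate multiplication — this difference gives up after one conjugate multiplication — the radical structure cancels against its conjugate.
- conjugate multiplication — yes — fits the structure here.
- dominant-term comparison: no dominant-degree comparison decides it.


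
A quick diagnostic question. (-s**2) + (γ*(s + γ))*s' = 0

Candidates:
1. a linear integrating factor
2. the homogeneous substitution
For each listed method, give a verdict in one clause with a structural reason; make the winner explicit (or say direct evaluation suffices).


Best approach: the homogeneous substitution — the slope's numerator and denominator share total degree; set v = s/γ and the equation drops to separable form. This can also be massaged into Bernoulli form (the roles of the variables may need exchanging); the homogeneous substitution avoids that setup.
- a linear integrating factor: the unknown enters nonlinearly (through a power, a denominator, or a transcendental function), which the linear integrating-factor recipe cannot absorb as-is — any repair would come from a preliminary substitution, not the factor.
- the homogeneous substitution: yes — fits the structure here.


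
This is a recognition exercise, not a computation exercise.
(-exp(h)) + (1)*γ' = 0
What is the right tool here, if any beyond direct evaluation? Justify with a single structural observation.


Verdict: no special technique — the slope is a pure function of h; integrate both sides and be done.


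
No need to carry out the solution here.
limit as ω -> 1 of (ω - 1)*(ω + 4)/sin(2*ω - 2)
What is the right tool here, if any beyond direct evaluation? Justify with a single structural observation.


Best approach: l'Hôpital's rule (0/0) — numerator and denominator both vanish at 1 — a genuine 0/0 form, which is exactly when l'Hôpital applies. The standard small-argument limits would also carry it; the rule is the systematic route.


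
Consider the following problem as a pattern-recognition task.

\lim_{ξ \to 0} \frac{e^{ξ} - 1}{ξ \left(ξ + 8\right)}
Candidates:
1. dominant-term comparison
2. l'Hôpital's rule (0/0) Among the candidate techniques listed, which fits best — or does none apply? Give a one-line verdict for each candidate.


Diagnosis: l'Hôpital's rule (0/0) — numerator and denominator both vanish at 0 — a genuine 0/0 form, which is exactly when l'Hôpital applies. Expanding numerator and denominator to first order gives the same value — the rule automates exactly that.
- dominant-term comparison — this limit is not decided by comparing leading-term growth at infinity.
- l'Hôpital's rule (0/0): applies; the problem has the shape this method handles.


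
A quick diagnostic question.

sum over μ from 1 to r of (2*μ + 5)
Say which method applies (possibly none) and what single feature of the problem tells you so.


Technique: no special technique — the sum is polynomial through and through; closed forms for each power of μ finish it directly.


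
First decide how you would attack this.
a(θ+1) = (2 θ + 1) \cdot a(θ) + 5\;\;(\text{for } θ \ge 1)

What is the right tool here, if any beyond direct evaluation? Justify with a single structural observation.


Best approach: a summation factor — normalize by the running product of 2 θ + 1: the left side becomes a difference, and differences sum.


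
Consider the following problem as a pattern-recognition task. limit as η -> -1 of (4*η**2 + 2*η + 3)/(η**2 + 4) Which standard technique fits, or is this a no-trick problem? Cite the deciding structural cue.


Technique: no special technique — the function is continuous at -1; evaluation is itself the limit, no machinery required.


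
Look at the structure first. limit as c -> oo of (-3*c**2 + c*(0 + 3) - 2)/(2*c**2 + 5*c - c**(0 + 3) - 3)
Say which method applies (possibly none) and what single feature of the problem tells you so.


Method: dominant-term comparison — growth-rate triage: the leading powers of c decide the limit, everything else is noise. Differentiating the expression as a single quotient would eventually settle it as well; matching dominant growth settles it immediately.


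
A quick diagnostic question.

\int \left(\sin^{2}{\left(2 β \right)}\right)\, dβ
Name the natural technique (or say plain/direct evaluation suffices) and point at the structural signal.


Method: a trigonometric identity — the exponent on \sin^{2}{\left(2 β \right)} is even — the power-reduction identity is the standard preprocessing step.


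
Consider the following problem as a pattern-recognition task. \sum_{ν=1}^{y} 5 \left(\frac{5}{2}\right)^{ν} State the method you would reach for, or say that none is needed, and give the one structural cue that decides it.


Diagnosis: the geometric series formula — check a ratio of consecutive terms: it is \frac{5}{2}, independent of the index, so the geometric formula closes the sum.


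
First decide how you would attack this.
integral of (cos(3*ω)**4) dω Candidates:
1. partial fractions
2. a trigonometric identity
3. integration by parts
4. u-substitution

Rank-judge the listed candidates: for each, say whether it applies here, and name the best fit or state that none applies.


Technique: a trigonometric identity — the even exponent on cos(3*ω)**4 signals one move: rewrite via cos of the doubled angle.
- partial fractions — the expression is not a ratio of polynomials that decomposes further.
- a trigonometric identity: applicable, and directly so.
- integration by parts: not the natural route: no polynomial-kernel product appears — a recursive parts reduction of the trigonometric product exists, but the identity rewrite is direct.
- u-substitution: no subexpression of the integrand pairs with its own derivative as a factor — individual terms may offer their own substitutions, but any change of variable covering the whole integral would have to be constructed from outside the expression.


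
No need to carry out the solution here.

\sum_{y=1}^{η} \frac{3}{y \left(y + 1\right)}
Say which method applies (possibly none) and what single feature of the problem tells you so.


Technique: telescoping — the denominator's roots in \frac{3}{y \left(y + 1\right)} sit an integer apart: decomposition produces a self-cancelling chain.


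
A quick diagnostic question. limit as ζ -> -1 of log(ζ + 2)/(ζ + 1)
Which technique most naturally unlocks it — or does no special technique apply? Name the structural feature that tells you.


Technique: l'Hôpital's rule (0/0) — numerator and denominator both vanish at -1 — a genuine 0/0 form, which is exactly when l'Hôpital applies. Expanding numerator and denominator to first order gives the same value — the rule automates exactly that.


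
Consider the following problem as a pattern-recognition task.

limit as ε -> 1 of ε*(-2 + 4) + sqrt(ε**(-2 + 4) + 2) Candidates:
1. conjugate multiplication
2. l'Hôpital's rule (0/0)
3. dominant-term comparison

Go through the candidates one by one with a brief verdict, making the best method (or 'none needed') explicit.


Verdict: no special technique — the expression is continuous at the evaluation point — substitute directly; no indeterminate form appears.
- conjugate multiplication — no divergent radical difference is present for a conjugate pair to cancel.
- l'Hôpital's rule (0/0): substituting the point produces a determinate value, not a 0 over 0 clash.
- dominant-term comparison — this limit is not decided by comparing polynomial growth at infinity.


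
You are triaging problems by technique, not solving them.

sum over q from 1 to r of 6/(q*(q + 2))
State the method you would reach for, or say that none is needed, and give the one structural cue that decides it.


Best approach: telescoping — rewrite 6/(q*(q + 2)) as simple fractions and successive terms eat each other — only the edges survive.


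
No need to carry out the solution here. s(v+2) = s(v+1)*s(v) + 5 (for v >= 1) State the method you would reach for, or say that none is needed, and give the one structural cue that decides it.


Diagnosis: no special technique — the recurrence is nonlinear in the sequence values; study it directly, no linear machinery applies.


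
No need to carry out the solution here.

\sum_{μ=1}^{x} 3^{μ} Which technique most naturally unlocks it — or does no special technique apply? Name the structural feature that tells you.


Verdict: the geometric series formula — the ratio of consecutive terms is the constant 3, independent of the index — a geometric sum.


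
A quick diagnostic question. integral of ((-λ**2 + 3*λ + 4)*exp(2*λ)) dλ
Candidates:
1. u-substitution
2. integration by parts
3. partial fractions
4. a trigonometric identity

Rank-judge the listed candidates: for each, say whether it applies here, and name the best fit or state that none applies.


Technique: integration by parts — a polynomial -λ**2 + 3*λ + 4 against the kernel exp(2*λ) is the signature bounded-ladder case for integration by parts.
- u-substitution — no subexpression of the integrand pairs with its own derivative as a factor — individual terms may offer their own substitutions, but any change of variable covering the whole integral would have to be constructed from outside the expression.
- integration by parts: applicable, and directly so.
- partial fractions: the expression is not a ratio of polynomials that decomposes further.
- a trigonometric identity: there is no trigonometric structure at all — the integrand carries no sine or cosine to rewrite.


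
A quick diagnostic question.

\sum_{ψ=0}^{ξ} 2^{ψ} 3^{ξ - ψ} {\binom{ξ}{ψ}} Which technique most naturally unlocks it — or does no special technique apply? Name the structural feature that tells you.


Verdict: the binomial theorem — {\binom{ξ}{ψ}} weighting matched powers of 2 and 3 is the expanded form of (2 + 3)^ξ — fold it back up.


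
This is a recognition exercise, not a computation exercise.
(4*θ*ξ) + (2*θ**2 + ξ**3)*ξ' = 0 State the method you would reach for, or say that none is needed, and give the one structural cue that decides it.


Method: the exact-equation method — 4*θ*ξ and 2*θ**2 + ξ**3 pass the exactness check on the nose, so no integrating factor in θ or ξ is needed at all.


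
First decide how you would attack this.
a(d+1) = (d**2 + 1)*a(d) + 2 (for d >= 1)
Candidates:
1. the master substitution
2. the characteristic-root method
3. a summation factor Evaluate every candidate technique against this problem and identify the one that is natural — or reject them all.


Verdict: a summation factor — rescale the sequence by the product of the weights d**2 + 1 so far — the recurrence collapses to a plain running sum.
- the master substitution — no fixed divisor shrinks the index between calls.
- the characteristic-root method: the coefficients change with the index, which the root method cannot absorb.
- a summation factor — applies; the problem has the shape this method handles.


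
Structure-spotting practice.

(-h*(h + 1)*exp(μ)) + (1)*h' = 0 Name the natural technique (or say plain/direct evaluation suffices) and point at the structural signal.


Method: separation of variables — separating collects all h-dependence with the derivative and leaves all μ-dependence opposite: variables separate. Rearranged, this also fits the Bernoulli template directly; separation reads the product structure as given.


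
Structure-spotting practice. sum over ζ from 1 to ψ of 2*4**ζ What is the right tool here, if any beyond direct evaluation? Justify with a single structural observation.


Verdict: the geometric series formula — check a ratio of consecutive terms: it is 4, independent of the index, so the geometric formula closes the sum.


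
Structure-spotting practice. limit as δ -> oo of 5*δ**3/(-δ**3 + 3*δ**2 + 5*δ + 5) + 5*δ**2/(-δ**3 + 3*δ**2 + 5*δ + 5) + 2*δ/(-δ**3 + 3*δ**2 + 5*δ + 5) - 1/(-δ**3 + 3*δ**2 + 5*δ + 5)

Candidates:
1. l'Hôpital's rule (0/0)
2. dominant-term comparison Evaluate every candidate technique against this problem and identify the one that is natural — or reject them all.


Method: dominant-term comparison — at large δ only the top-degree terms survive; compare the leading terms and the limit falls out.
- l'Hôpital's rule (0/0): viewed as a single quotient this runs to ∞/∞, not the 0/0 clash this candidate addresses; an at-infinity variant of the rule would resolve it, but comparing leading growth reads the answer without differentiating.
- dominant-term comparison: yes, a natural case for it.


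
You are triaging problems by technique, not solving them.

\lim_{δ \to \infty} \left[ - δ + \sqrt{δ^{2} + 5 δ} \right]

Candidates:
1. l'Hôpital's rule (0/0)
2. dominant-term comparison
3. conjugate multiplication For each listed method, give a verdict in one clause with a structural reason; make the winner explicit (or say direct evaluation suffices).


Best approach: conjugate multiplication — the difference \sqrt{δ^{2} + 5 δ} - δ is an ∞ − ∞ stalemate; its conjugate partner breaks the tie.
- l'Hôpital's rule (0/0): no quotient structure at all: the clash is ∞ minus ∞, which rationalizing converts into a tractable ratio.
- dominant-term comparison — no ranking of term growth rates resolves the limit here.
- conjugate multiplication: yes, a natural case for it.


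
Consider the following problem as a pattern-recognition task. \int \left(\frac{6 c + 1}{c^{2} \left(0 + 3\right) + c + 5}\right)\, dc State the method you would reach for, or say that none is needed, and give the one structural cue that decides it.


Diagnosis: u-substitution — the only nontrivial dependence routes through (c^{2} \left(0 + 3\right) + c + 5), whose derivative supplies the leftover factor up to a constant multiple — u = (c^{2} \left(0 + 3\right) + c + 5) flattens it.


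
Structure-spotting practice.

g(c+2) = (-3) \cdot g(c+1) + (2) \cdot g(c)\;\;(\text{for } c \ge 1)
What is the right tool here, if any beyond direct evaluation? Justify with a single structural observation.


Diagnosis: the characteristic-root method — because shifting c leaves the equation's coefficients unchanged, exponential trials reduce it to algebra.


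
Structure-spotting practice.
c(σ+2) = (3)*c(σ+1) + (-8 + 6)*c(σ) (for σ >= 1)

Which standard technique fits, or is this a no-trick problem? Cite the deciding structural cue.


Technique: the characteristic-root method — try a geometric ansatz r^σ: constant coefficients turn the recurrence into one polynomial equation in r.


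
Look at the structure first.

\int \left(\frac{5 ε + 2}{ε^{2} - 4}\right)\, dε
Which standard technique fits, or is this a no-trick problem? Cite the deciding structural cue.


Technique: partial fractions — with ε^{2} - 4 factorable and the degree on top strictly smaller, simple-fraction decomposition is immediate.


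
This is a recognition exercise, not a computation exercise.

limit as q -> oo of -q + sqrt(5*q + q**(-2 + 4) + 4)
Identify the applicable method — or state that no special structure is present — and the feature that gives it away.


Diagnosis: conjugate multiplication — divergence minus divergence hides a finite answer — expose it by pairing sqrt(5*q + q**(-2 + 4) + 4) - q with its conjugate.


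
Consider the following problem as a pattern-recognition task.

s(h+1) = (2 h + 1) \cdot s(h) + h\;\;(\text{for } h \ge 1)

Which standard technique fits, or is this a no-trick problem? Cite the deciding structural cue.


Method: a summation factor — first-order linear but the coefficient 2 h + 1 moves with the index — divide by the cumulative product and telescope.


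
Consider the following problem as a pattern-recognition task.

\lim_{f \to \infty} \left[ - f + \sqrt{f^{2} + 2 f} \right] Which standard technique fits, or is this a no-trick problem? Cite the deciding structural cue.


Best approach: conjugate multiplication — this difference gives up after one conjugate multiplication — the radical structure cancels against its conjugate.


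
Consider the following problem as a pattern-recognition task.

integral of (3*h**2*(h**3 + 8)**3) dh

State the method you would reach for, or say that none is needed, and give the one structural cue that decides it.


Method: u-substitution — read it as f(h**3 + 8) times a constant multiple of d(h**3 + 8): one substitution, u = h**3 + 8, finishes it. Nothing stops a full expansion here — the substitution simply spares the algebra.


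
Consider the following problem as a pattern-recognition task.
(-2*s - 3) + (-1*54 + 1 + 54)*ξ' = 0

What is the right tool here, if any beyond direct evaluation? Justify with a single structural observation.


Verdict: no special technique — the slope is a pure function of s; integrate both sides and be done.


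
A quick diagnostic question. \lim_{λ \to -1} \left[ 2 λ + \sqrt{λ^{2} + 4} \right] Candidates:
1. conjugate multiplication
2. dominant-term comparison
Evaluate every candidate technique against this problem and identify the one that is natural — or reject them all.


Best approach: no special technique — the expression is continuous at -1 — substitute and evaluate; no indeterminate form appears.
- conjugate multiplication: there is no infinity-minus-infinity radical difference to rationalize.
- dominant-term comparison — no dominant-degree comparison decides it.


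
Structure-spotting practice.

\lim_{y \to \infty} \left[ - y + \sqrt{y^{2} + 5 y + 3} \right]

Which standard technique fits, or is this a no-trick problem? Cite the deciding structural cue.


Diagnosis: conjugate multiplication — neither \sqrt{y^{2} + 5 y + 3} nor y converges alone, so rewrite their difference as a conjugate-rationalized quotient first.


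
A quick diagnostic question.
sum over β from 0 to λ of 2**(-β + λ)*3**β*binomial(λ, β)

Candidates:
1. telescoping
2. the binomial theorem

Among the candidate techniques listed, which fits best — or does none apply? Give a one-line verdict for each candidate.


Technique: the binomial theorem — binomial(λ, β) weighting matched powers of 3 and 2 is the expanded form of (3 + 2)^λ — fold it back up.
- telescoping: neither a shifted-difference shape nor integer-spaced poles are present.
- the binomial theorem: yes — fits the structure here.


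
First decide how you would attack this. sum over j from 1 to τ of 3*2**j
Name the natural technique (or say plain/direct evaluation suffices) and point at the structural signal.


Verdict: the geometric series formula — term-over-term division gives 2 every time — index-free ratio, geometric sum formula applies.


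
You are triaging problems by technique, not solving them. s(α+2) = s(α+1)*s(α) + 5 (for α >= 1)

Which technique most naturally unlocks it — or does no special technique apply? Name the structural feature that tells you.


Verdict: no special technique — the new term depends nonlinearly on the old ones, which disqualifies every superposition-based technique.


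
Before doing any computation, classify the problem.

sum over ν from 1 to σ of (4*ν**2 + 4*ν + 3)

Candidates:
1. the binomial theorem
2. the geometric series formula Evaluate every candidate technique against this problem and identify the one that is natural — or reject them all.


Method: no special technique — the sum is polynomial through and through; closed forms for each power of ν finish it directly.
- the binomial theorem — no binomial coefficients pair with matched powers.
- the geometric series formula: the term-to-term ratio drifts with the index — the one thing the geometric formula cannot absorb.


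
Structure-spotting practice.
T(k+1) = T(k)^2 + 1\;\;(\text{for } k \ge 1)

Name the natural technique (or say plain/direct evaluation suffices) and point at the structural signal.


Best approach: no special technique — the new term depends nonlinearly on the old ones, which disqualifies every superposition-based technique.


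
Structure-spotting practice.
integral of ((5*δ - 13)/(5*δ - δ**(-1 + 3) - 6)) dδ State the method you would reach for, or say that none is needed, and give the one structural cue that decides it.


Best approach: partial fractions — a proper rational integrand whose denominator splits into simpler factors — decompose into partial fractions first.


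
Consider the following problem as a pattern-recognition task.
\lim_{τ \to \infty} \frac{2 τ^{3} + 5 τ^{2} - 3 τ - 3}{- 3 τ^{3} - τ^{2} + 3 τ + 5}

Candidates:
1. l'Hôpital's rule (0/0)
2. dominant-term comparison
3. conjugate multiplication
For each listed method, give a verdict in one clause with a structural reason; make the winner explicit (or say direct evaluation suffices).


Best approach: dominant-term comparison — at large τ only the top-degree terms survive; compare the leading terms and the limit falls out.
- l'Hôpital's rule (0/0): no 0/0 form appears: written as one quotient, top and bottom both grow without bound, and the ratio is decided by their leading terms.
- dominant-term comparison — applies; the problem has the shape this method handles.
- conjugate multiplication: the conjugate move applies to radical differences, which this is not.
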